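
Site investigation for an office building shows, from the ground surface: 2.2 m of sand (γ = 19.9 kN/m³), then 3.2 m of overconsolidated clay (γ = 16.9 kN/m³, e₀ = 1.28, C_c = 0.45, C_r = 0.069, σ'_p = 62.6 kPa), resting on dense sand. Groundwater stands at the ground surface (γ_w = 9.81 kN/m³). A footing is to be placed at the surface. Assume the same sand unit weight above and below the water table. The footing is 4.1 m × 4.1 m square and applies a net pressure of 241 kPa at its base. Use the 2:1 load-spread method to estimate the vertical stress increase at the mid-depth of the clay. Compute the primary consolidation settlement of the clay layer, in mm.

Mid-depth of clay below the ground surface: z = 2.2 + 3.2/2 = 3.8 m.
Total vertical stress at mid-clay: σ_v = 19.9×2.2 + 16.9×1.6 = 70.82 kPa.
Pore pressure: u = 9.81×(3.8 − 0) = 37.278 kPa.
Initial effective stress: σ'_0 = σ_v − u = 70.82 − 37.278 = 33.542 kPa.
Stress increase at mid-clay by the 2:1 spreading method:
Δσ = qBL/((B+z)(L+z)) = 241×4.1×4.1/((4.1+3.8)(4.1+3.8)) = 64.913 kPa
Final effective stress: σ'_f = 33.542 + 64.913 = 98.455 kPa.
σ'_f = 98.455 > σ'_p = 62.6 kPa, so the stress path crosses the preconsolidation pressure — recompression up to σ'_p, then virgin compression beyond:
S_c = H/(1+e₀)·[C_r·log₁₀(σ'_p/σ'_0) + C_c·log₁₀(σ'_f/σ'_p)]
    = 3.2/2.28 × [0.069×log₁₀(62.6/33.542) + 0.45×log₁₀(98.455/62.6)]
    = 1.4035 × [0.018698 + 0.088499] = 0.1505 m

S_c ≈ 150 mm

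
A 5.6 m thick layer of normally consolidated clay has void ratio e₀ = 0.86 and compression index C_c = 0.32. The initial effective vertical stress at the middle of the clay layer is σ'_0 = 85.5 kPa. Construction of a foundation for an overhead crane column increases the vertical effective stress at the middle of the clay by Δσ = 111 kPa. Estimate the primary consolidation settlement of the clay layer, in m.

S_c ≈ 0.348 m

Final effective stress: σ'_f = σ'_0 + Δσ = 85.5 + 111 = 196.5 kPa.
Normally consolidated clay, so the full stress increment lies on the virgin compression line:
S_c = C_c·H/(1+e₀)·log₁₀(σ'_f/σ'_0) = 0.32×5.6/(1+0.86)×log₁₀(196.5/85.5)
    = 0.96344 × 0.3614 = 0.3482 m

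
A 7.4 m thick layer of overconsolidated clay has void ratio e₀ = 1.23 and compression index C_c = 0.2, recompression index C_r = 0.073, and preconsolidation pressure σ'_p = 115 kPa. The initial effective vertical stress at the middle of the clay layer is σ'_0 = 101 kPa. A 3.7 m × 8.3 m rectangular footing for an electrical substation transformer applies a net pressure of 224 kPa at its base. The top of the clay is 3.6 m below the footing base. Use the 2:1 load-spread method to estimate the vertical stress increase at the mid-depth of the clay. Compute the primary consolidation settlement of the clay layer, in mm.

S_c ≈ 72.6 mm

Mid-depth of clay below the footing base: z = 3.6 + 7.4/2 = 7.3 m.
Stress increase at mid-clay by the 2:1 spreading method:
Δσ = qBL/((B+z)(L+z)) = 224×3.7×8.3/((3.7+7.3)(8.3+7.3)) = 40.088 kPa
Final effective stress: σ'_f = 101 + 40.088 = 141.09 kPa.
σ'_f = 141.09 > σ'_p = 115 kPa, so the stress path crosses the preconsolidation pressure — recompression up to σ'_p, then virgin compression beyond:
S_c = H/(1+e₀)·[C_r·log₁₀(σ'_p/σ'_0) + C_c·log₁₀(σ'_f/σ'_p)]
    = 7.4/2.23 × [0.073×log₁₀(115/101) + 0.2×log₁₀(141.09/115)]
    = 3.3184 × [0.0041155 + 0.01776] = 0.07259 m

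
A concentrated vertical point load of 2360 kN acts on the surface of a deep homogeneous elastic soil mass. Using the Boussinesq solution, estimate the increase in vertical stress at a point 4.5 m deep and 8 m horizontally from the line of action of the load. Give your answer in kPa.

Boussinesq vertical stress below a point load on an elastic half-space:
Δσ_z = 3P/(2πz²) · [1 + (r/z)²]^(−5/2)
r/z = 8/4.5 = 1.7778; [1+(r/z)²]^(−5/2) = 0.028323.
Δσ_z = 3×2360/(2π×4.5²) × 0.028323 = 55.645 × 0.028323 = 1.576 kPa

Δσ_z ≈ 1.58 kPa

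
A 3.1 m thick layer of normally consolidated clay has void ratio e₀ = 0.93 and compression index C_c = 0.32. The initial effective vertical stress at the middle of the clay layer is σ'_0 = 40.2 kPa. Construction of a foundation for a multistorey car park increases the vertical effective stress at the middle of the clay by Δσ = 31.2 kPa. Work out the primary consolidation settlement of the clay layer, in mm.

Final effective stress: σ'_f = σ'_0 + Δσ = 40.2 + 31.2 = 71.4 kPa.
Normally consolidated clay, so the full stress increment lies on the virgin compression line:
S_c = C_c·H/(1+e₀)·log₁₀(σ'_f/σ'_0) = 0.32×3.1/(1+0.93)×log₁₀(71.4/40.2)
    = 0.51399 × 0.24947 = 0.1282 m

S_c ≈ 128 mm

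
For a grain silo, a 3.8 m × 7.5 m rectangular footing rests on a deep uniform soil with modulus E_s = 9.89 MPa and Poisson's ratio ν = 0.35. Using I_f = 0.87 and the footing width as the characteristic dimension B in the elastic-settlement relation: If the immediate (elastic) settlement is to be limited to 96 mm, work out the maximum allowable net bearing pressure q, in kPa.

q ≈ 327 kPa

E_s = 9.89 MPa = 9890 kPa.
S_e = q·B·(1−ν²)/E_s · I_f  ⇒  q = S_e·E_s / (B·(1−ν²)·I_f).
q = 0.096 × 9890 / (3.8 × 0.8775 × 0.87) = 327.3 kPa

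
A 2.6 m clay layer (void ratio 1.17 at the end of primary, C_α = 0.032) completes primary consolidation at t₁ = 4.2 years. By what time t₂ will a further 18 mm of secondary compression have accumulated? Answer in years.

t₂ ≈ 12.4 years

S_s = C_α·H/(1+e_p)·log₁₀(t₂/t₁) ⇒ log₁₀(t₂/t₁) = S_s·(1+e_p)/(C_α·H).
log₁₀(t₂/t₁) = 0.018 × (1+1.17) / (0.032×2.6) = 0.4695
t₂ = t₁ × 10^0.4695 = 4.2 × 2.948 = 12.38 years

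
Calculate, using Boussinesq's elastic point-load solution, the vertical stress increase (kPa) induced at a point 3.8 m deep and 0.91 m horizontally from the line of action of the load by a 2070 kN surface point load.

Boussinesq vertical stress below a point load on an elastic half-space:
Δσ_z = 3P/(2πz²) · [1 + (r/z)²]^(−5/2)
r/z = 0.91/3.8 = 0.23947; [1+(r/z)²]^(−5/2) = 0.86987.
Δσ_z = 3×2070/(2π×3.8²) × 0.86987 = 68.445 × 0.86987 = 59.54 kPa

Δσ_z ≈ 59.5 kPa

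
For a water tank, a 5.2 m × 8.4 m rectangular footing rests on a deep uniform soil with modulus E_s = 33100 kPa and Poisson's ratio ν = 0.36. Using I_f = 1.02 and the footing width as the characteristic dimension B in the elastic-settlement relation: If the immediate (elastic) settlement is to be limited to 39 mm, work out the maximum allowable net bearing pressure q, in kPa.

q ≈ 280 kPa

S_e = q·B·(1−ν²)/E_s · I_f  ⇒  q = S_e·E_s / (B·(1−ν²)·I_f).
q = 0.039 × 33100 / (5.2 × 0.8704 × 1.02) = 279.6 kPa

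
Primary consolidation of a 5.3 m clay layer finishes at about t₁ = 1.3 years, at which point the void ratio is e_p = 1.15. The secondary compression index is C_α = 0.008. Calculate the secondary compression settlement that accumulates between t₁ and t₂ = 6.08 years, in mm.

Secondary compression: S_s = C_α·H/(1+e_p)·log₁₀(t₂/t₁)
S_s = 0.008×5.3/(1+1.15)×log₁₀(6.08/1.3)
    = 0.01972 × 0.67 = 0.01321 m

S_s ≈ 13.2 mm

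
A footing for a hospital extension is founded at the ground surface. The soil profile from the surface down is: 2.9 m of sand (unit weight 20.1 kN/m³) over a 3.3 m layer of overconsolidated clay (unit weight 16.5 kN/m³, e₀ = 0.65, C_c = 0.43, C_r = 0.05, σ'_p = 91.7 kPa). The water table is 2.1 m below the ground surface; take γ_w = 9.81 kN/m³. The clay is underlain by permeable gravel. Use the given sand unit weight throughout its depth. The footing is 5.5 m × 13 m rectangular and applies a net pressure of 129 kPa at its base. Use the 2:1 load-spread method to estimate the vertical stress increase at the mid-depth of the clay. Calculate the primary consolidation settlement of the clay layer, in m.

Mid-depth of clay below the ground surface: z = 2.9 + 3.3/2 = 4.55 m.
Total vertical stress at mid-clay: σ_v = 20.1×2.9 + 16.5×1.65 = 85.515 kPa.
Pore pressure: u = 9.81×(4.55 − 2.1) = 24.035 kPa.
Initial effective stress: σ'_0 = σ_v − u = 85.515 − 24.035 = 61.48 kPa.
Stress increase at mid-clay by the 2:1 spreading method:
Δσ = qBL/((B+z)(L+z)) = 129×5.5×13/((5.5+4.55)(13+4.55)) = 52.294 kPa
Final effective stress: σ'_f = 61.48 + 52.294 = 113.77 kPa.
σ'_f = 113.77 > σ'_p = 91.7 kPa, so the stress path crosses the preconsolidation pressure — recompression up to σ'_p, then virgin compression beyond:
S_c = H/(1+e₀)·[C_r·log₁₀(σ'_p/σ'_0) + C_c·log₁₀(σ'_f/σ'_p)]
    = 3.3/1.65 × [0.05×log₁₀(91.7/61.48) + 0.43×log₁₀(113.77/91.7)]
    = 2 × [0.0086818 + 0.040273] = 0.09791 m

S_c ≈ 0.0979 m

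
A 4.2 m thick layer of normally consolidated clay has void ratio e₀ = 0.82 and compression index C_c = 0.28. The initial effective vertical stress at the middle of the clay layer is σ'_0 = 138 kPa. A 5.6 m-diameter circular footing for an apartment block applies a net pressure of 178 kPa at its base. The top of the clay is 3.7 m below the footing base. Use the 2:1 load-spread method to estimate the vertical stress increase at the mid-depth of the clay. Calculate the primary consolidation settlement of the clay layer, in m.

S_c ≈ 0.076 m

Mid-depth of clay below the footing base: z = 3.7 + 4.2/2 = 5.8 m.
Stress increase at mid-clay by the 2:1 spreading method:
Δσ ≈ qD²/(D+z)² = 178×5.6²/(5.6+5.8)² = 42.952 kPa
Final effective stress: σ'_f = σ'_0 + Δσ = 138 + 42.952 = 180.95 kPa.
Normally consolidated clay, so the full stress increment lies on the virgin compression line:
S_c = C_c·H/(1+e₀)·log₁₀(σ'_f/σ'_0) = 0.28×4.2/(1+0.82)×log₁₀(180.95/138)
    = 0.64615 × 0.11768 = 0.07604 m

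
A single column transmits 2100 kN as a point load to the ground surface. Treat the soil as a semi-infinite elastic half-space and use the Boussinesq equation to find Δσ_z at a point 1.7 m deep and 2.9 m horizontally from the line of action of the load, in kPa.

Boussinesq vertical stress below a point load on an elastic half-space:
Δσ_z = 3P/(2πz²) · [1 + (r/z)²]^(−5/2)
r/z = 2.9/1.7 = 1.7059; [1+(r/z)²]^(−5/2) = 0.033079.
Δσ_z = 3×2100/(2π×1.7²) × 0.033079 = 346.95 × 0.033079 = 11.48 kPa

Δσ_z ≈ 11.5 kPa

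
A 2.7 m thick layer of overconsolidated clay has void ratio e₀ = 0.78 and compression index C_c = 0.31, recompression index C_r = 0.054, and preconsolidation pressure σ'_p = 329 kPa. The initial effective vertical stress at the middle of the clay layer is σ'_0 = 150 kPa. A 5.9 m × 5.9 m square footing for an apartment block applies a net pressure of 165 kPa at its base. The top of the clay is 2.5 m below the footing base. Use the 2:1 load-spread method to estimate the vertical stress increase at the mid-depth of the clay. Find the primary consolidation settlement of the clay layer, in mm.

Mid-depth of clay below the footing base: z = 2.5 + 2.7/2 = 3.85 m.
Stress increase at mid-clay by the 2:1 spreading method:
Δσ = qBL/((B+z)(L+z)) = 165×5.9×5.9/((5.9+3.85)(5.9+3.85)) = 60.42 kPa
Final effective stress: σ'_f = 150 + 60.42 = 210.42 kPa.
σ'_f = 210.42 ≤ σ'_p = 329 kPa, so the clay remains overconsolidated and only the recompression index applies:
S_c = C_r·H/(1+e₀)·log₁₀(σ'_f/σ'_0) = 0.054×2.7/1.78×log₁₀(210.42/150)
    = 0.081913 × 0.147 = 0.01204 m

S_c ≈ 12 mm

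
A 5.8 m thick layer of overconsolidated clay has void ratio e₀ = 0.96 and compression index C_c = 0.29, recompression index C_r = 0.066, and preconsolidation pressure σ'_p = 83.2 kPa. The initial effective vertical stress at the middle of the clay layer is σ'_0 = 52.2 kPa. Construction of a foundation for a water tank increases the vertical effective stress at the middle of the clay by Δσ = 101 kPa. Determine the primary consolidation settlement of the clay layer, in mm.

Final effective stress: σ'_f = 52.2 + 101 = 153.2 kPa.
σ'_f = 153.2 > σ'_p = 83.2 kPa, so the stress path crosses the preconsolidation pressure — recompression up to σ'_p, then virgin compression beyond:
S_c = H/(1+e₀)·[C_r·log₁₀(σ'_p/σ'_0) + C_c·log₁₀(σ'_f/σ'_p)]
    = 5.8/1.96 × [0.066×log₁₀(83.2/52.2) + 0.29×log₁₀(153.2/83.2)]
    = 2.9592 × [0.013362 + 0.076889] = 0.2671 m

S_c ≈ 267 mm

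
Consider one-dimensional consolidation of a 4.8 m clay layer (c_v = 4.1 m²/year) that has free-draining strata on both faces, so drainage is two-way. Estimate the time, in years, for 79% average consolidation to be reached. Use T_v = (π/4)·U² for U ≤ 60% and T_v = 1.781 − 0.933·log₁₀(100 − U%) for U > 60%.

t ≈ 0.769 years

Drainage path length: H_d = H/2 = 2.4 m (double drainage).
U > 60%: T_v = 1.781 − 0.933·log₁₀(100 − 79) = 0.54737.
t = T_v·H_d²/c_v = 0.54737×2.4²/4.1 = 0.769 years.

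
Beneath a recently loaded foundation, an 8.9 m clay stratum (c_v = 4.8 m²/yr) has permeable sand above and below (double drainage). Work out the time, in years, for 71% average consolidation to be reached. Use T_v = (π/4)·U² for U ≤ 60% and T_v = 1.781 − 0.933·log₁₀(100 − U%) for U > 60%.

Drainage path length: H_d = H/2 = 4.45 m (double drainage).
U > 60%: T_v = 1.781 − 0.933·log₁₀(100 − 71) = 0.41658.
t = T_v·H_d²/c_v = 0.41658×4.45²/4.8 = 1.719 years.

t ≈ 1.72 years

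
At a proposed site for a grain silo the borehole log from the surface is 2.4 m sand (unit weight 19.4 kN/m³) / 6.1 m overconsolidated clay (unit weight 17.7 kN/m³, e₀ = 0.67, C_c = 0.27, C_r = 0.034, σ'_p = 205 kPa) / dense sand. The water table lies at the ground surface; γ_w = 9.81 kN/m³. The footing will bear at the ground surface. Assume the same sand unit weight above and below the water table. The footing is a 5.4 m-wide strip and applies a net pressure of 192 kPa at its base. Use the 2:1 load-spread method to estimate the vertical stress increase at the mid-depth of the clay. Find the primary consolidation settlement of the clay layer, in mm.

S_c ≈ 59.8 mm

Mid-depth of clay below the ground surface: z = 2.4 + 6.1/2 = 5.45 m.
Total vertical stress at mid-clay: σ_v = 19.4×2.4 + 17.7×3.05 = 100.54 kPa.
Pore pressure: u = 9.81×(5.45 − 0) = 53.465 kPa.
Initial effective stress: σ'_0 = σ_v − u = 100.54 − 53.465 = 47.075 kPa.
Stress increase at mid-clay by the 2:1 spreading method:
Δσ = qB/(B+z) = 192×5.4/(5.4+5.45) = 95.558 kPa
Final effective stress: σ'_f = 47.075 + 95.558 = 142.63 kPa.
σ'_f = 142.63 ≤ σ'_p = 205 kPa, so the clay remains overconsolidated and only the recompression index applies:
S_c = C_r·H/(1+e₀)·log₁₀(σ'_f/σ'_0) = 0.034×6.1/1.67×log₁₀(142.63/47.075)
    = 0.12419 × 0.48142 = 0.05979 m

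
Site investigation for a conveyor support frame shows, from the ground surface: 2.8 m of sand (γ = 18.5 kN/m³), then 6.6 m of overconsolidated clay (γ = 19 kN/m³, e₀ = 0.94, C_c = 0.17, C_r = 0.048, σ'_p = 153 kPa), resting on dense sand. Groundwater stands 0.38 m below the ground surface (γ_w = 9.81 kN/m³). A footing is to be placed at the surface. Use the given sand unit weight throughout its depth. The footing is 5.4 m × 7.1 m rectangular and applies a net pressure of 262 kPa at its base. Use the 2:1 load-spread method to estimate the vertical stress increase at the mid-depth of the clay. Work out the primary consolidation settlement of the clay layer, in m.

S_c ≈ 0.0537 m

Mid-depth of clay below the ground surface: z = 2.8 + 6.6/2 = 6.1 m.
Total vertical stress at mid-clay: σ_v = 18.5×2.8 + 19×3.3 = 114.5 kPa.
Pore pressure: u = 9.81×(6.1 − 0.38) = 56.113 kPa.
Initial effective stress: σ'_0 = σ_v − u = 114.5 − 56.113 = 58.387 kPa.
Stress increase at mid-clay by the 2:1 spreading method:
Δσ = qBL/((B+z)(L+z)) = 262×5.4×7.1/((5.4+6.1)(7.1+6.1)) = 66.173 kPa
Final effective stress: σ'_f = 58.387 + 66.173 = 124.56 kPa.
σ'_f = 124.56 ≤ σ'_p = 153 kPa, so the clay remains overconsolidated and only the recompression index applies:
S_c = C_r·H/(1+e₀)·log₁₀(σ'_f/σ'_0) = 0.048×6.6/1.94×log₁₀(124.56/58.387)
    = 0.1633 × 0.32906 = 0.05374 m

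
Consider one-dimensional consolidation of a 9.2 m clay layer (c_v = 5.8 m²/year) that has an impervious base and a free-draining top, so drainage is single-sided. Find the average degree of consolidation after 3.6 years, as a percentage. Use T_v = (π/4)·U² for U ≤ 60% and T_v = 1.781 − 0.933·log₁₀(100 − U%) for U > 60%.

Drainage path length: H_d = H = 9.2 m (single drainage).
T_v = c_v·t/H_d² = 5.8×3.6/9.2² = 0.24669.
T_v = 0.24669 corresponds to the U ≤ 60% branch:
U = √(4T_v/π) = 0.5604

U ≈ 56 %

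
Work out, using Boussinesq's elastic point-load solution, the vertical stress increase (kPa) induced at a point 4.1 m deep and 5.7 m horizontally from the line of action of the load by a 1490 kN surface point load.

Δσ_z ≈ 2.87 kPa

Boussinesq vertical stress below a point load on an elastic half-space:
Δσ_z = 3P/(2πz²) · [1 + (r/z)²]^(−5/2)
r/z = 5.7/4.1 = 1.3902; [1+(r/z)²]^(−5/2) = 0.067889.
Δσ_z = 3×1490/(2π×4.1²) × 0.067889 = 42.321 × 0.067889 = 2.873 kPa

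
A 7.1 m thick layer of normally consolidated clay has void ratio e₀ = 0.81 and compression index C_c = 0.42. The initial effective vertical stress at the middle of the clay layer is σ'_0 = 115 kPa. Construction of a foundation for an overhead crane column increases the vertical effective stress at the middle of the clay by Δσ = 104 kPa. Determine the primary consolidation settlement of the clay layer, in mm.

S_c ≈ 461 mm

Final effective stress: σ'_f = σ'_0 + Δσ = 115 + 104 = 219 kPa.
Normally consolidated clay, so the full stress increment lies on the virgin compression line:
S_c = C_c·H/(1+e₀)·log₁₀(σ'_f/σ'_0) = 0.42×7.1/(1+0.81)×log₁₀(219/115)
    = 1.6475 × 0.27975 = 0.4609 m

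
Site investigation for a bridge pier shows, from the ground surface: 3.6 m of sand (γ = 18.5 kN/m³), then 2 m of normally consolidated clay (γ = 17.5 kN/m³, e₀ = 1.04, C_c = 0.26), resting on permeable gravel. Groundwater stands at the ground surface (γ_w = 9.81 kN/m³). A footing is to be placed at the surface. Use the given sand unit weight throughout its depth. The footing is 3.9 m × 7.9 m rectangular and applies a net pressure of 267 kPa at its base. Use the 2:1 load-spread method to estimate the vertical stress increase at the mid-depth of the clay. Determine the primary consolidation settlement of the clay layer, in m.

Mid-depth of clay below the ground surface: z = 3.6 + 2/2 = 4.6 m.
Total vertical stress at mid-clay: σ_v = 18.5×3.6 + 17.5×1 = 84.1 kPa.
Pore pressure: u = 9.81×(4.6 − 0) = 45.126 kPa.
Initial effective stress: σ'_0 = σ_v − u = 84.1 − 45.126 = 38.974 kPa.
Stress increase at mid-clay by the 2:1 spreading method:
Δσ = qBL/((B+z)(L+z)) = 267×3.9×7.9/((3.9+4.6)(7.9+4.6)) = 77.424 kPa
Final effective stress: σ'_f = σ'_0 + Δσ = 38.974 + 77.424 = 116.4 kPa.
Normally consolidated clay, so the full stress increment lies on the virgin compression line:
S_c = C_c·H/(1+e₀)·log₁₀(σ'_f/σ'_0) = 0.26×2/(1+1.04)×log₁₀(116.4/38.974)
    = 0.2549 × 0.47518 = 0.1211 m

S_c ≈ 0.121 m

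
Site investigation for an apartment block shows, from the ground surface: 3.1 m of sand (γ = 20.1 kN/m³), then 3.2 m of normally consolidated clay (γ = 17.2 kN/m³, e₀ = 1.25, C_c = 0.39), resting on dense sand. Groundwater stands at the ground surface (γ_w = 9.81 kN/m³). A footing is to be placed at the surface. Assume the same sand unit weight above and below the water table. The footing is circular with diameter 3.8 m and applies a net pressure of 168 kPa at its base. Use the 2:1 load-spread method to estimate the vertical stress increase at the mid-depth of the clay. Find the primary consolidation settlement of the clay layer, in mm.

S_c ≈ 137 mm

Mid-depth of clay below the ground surface: z = 3.1 + 3.2/2 = 4.7 m.
Total vertical stress at mid-clay: σ_v = 20.1×3.1 + 17.2×1.6 = 89.83 kPa.
Pore pressure: u = 9.81×(4.7 − 0) = 46.107 kPa.
Initial effective stress: σ'_0 = σ_v − u = 89.83 − 46.107 = 43.723 kPa.
Stress increase at mid-clay by the 2:1 spreading method:
Δσ ≈ qD²/(D+z)² = 168×3.8²/(3.8+4.7)² = 33.577 kPa
Final effective stress: σ'_f = σ'_0 + Δσ = 43.723 + 33.577 = 77.3 kPa.
Normally consolidated clay, so the full stress increment lies on the virgin compression line:
S_c = C_c·H/(1+e₀)·log₁₀(σ'_f/σ'_0) = 0.39×3.2/(1+1.25)×log₁₀(77.3/43.723)
    = 0.55467 × 0.24747 = 0.1373 m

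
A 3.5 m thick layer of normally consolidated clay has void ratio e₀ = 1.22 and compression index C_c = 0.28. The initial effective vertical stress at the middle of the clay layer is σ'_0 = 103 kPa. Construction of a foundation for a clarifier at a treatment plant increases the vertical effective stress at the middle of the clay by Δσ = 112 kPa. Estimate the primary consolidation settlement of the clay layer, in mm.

S_c ≈ 141 mm

Final effective stress: σ'_f = σ'_0 + Δσ = 103 + 112 = 215 kPa.
Normally consolidated clay, so the full stress increment lies on the virgin compression line:
S_c = C_c·H/(1+e₀)·log₁₀(σ'_f/σ'_0) = 0.28×3.5/(1+1.22)×log₁₀(215/103)
    = 0.44144 × 0.3196 = 0.1411 m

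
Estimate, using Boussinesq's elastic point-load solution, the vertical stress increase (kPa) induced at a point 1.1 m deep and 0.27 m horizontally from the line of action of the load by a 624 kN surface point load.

Δσ_z ≈ 213 kPa

Boussinesq vertical stress below a point load on an elastic half-space:
Δσ_z = 3P/(2πz²) · [1 + (r/z)²]^(−5/2)
r/z = 0.27/1.1 = 0.24545; [1+(r/z)²]^(−5/2) = 0.86394.
Δσ_z = 3×624/(2π×1.1²) × 0.86394 = 246.23 × 0.86394 = 212.7 kPa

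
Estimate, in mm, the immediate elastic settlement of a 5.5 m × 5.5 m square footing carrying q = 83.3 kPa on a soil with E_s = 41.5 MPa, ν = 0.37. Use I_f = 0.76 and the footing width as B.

Immediate (elastic) settlement: S_e = q·B·(1−ν²)/E_s · I_f.
E_s = 41.5 MPa = 41500 kPa.
S_e = 83.3 × 5.5 × (1 − 0.37²) / 41500 × 0.76
    = 83.3 × 5.5 × 0.8631 / 41500 × 0.76
    = 0.007242 m = 7.242 mm

S_e ≈ 7.24 mm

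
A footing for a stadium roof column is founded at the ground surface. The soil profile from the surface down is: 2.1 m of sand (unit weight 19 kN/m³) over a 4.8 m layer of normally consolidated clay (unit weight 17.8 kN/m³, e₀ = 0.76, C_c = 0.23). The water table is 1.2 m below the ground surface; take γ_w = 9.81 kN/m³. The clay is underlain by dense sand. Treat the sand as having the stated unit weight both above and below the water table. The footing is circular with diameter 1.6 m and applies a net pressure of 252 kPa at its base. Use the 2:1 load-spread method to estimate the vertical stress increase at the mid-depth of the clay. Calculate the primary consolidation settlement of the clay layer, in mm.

Mid-depth of clay below the ground surface: z = 2.1 + 4.8/2 = 4.5 m.
Total vertical stress at mid-clay: σ_v = 19×2.1 + 17.8×2.4 = 82.62 kPa.
Pore pressure: u = 9.81×(4.5 − 1.2) = 32.373 kPa.
Initial effective stress: σ'_0 = σ_v − u = 82.62 − 32.373 = 50.247 kPa.
Stress increase at mid-clay by the 2:1 spreading method:
Δσ ≈ qD²/(D+z)² = 252×1.6²/(1.6+4.5)² = 17.337 kPa
Final effective stress: σ'_f = σ'_0 + Δσ = 50.247 + 17.337 = 67.584 kPa.
Normally consolidated clay, so the full stress increment lies on the virgin compression line:
S_c = C_c·H/(1+e₀)·log₁₀(σ'_f/σ'_0) = 0.23×4.8/(1+0.76)×log₁₀(67.584/50.247)
    = 0.62727 × 0.12873 = 0.08075 m

S_c ≈ 80.7 mm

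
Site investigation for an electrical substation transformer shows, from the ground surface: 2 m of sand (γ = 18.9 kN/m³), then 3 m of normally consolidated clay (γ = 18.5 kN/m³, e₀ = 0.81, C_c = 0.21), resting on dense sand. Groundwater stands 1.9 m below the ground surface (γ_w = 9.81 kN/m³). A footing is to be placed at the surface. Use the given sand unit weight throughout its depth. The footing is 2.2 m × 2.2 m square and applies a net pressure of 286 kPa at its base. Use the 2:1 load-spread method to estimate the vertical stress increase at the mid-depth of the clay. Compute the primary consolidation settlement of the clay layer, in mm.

S_c ≈ 93.4 mm

Mid-depth of clay below the ground surface: z = 2 + 3/2 = 3.5 m.
Total vertical stress at mid-clay: σ_v = 18.9×2 + 18.5×1.5 = 65.55 kPa.
Pore pressure: u = 9.81×(3.5 − 1.9) = 15.696 kPa.
Initial effective stress: σ'_0 = σ_v − u = 65.55 − 15.696 = 49.854 kPa.
Stress increase at mid-clay by the 2:1 spreading method:
Δσ = qBL/((B+z)(L+z)) = 286×2.2×2.2/((2.2+3.5)(2.2+3.5)) = 42.605 kPa
Final effective stress: σ'_f = σ'_0 + Δσ = 49.854 + 42.605 = 92.459 kPa.
Normally consolidated clay, so the full stress increment lies on the virgin compression line:
S_c = C_c·H/(1+e₀)·log₁₀(σ'_f/σ'_0) = 0.21×3/(1+0.81)×log₁₀(92.459/49.854)
    = 0.34807 × 0.26825 = 0.09337 m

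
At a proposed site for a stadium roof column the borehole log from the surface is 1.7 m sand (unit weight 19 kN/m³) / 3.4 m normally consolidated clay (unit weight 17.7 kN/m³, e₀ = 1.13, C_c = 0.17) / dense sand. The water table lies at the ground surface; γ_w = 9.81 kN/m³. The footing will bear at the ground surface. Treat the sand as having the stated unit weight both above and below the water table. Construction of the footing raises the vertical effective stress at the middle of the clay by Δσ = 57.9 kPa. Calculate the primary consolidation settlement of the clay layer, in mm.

Mid-depth of clay below the ground surface: z = 1.7 + 3.4/2 = 3.4 m.
Total vertical stress at mid-clay: σ_v = 19×1.7 + 17.7×1.7 = 62.39 kPa.
Pore pressure: u = 9.81×(3.4 − 0) = 33.354 kPa.
Initial effective stress: σ'_0 = σ_v − u = 62.39 − 33.354 = 29.036 kPa.
Final effective stress: σ'_f = σ'_0 + Δσ = 29.036 + 57.9 = 86.936 kPa.
Normally consolidated clay, so the full stress increment lies on the virgin compression line:
S_c = C_c·H/(1+e₀)·log₁₀(σ'_f/σ'_0) = 0.17×3.4/(1+1.13)×log₁₀(86.936/29.036)
    = 0.27136 × 0.47626 = 0.1292 m

S_c ≈ 129 mm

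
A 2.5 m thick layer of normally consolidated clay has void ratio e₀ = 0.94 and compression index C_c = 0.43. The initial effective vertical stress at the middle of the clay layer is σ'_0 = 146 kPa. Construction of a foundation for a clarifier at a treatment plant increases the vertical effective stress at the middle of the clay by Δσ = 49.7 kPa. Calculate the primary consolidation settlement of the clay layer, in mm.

Final effective stress: σ'_f = σ'_0 + Δσ = 146 + 49.7 = 195.7 kPa.
Normally consolidated clay, so the full stress increment lies on the virgin compression line:
S_c = C_c·H/(1+e₀)·log₁₀(σ'_f/σ'_0) = 0.43×2.5/(1+0.94)×log₁₀(195.7/146)
    = 0.55412 × 0.12724 = 0.07051 m

S_c ≈ 70.5 mm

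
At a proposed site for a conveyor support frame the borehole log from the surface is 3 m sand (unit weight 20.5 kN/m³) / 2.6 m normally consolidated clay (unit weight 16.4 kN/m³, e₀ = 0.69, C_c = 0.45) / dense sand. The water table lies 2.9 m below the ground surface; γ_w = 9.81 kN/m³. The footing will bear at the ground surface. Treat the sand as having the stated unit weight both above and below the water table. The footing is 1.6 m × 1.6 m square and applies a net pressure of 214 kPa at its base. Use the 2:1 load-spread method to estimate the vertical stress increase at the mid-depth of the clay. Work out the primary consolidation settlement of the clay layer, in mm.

Mid-depth of clay below the ground surface: z = 3 + 2.6/2 = 4.3 m.
Total vertical stress at mid-clay: σ_v = 20.5×3 + 16.4×1.3 = 82.82 kPa.
Pore pressure: u = 9.81×(4.3 − 2.9) = 13.734 kPa.
Initial effective stress: σ'_0 = σ_v − u = 82.82 − 13.734 = 69.086 kPa.
Stress increase at mid-clay by the 2:1 spreading method:
Δσ = qBL/((B+z)(L+z)) = 214×1.6×1.6/((1.6+4.3)(1.6+4.3)) = 15.738 kPa
Final effective stress: σ'_f = σ'_0 + Δσ = 69.086 + 15.738 = 84.824 kPa.
Normally consolidated clay, so the full stress increment lies on the virgin compression line:
S_c = C_c·H/(1+e₀)·log₁₀(σ'_f/σ'_0) = 0.45×2.6/(1+0.69)×log₁₀(84.824/69.086)
    = 0.69231 × 0.089129 = 0.0617 m

S_c ≈ 61.7 mm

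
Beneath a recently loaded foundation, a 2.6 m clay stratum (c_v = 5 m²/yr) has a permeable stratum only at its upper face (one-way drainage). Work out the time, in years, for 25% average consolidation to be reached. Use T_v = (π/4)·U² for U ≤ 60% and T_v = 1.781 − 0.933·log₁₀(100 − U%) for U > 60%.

Drainage path length: H_d = H = 2.6 m (single drainage).
U ≤ 60%: T_v = (π/4)·U² = (π/4)×0.25² = 0.049087.
t = T_v·H_d²/c_v = 0.049087×2.6²/5 = 0.06637 years.

t ≈ 0.0664 years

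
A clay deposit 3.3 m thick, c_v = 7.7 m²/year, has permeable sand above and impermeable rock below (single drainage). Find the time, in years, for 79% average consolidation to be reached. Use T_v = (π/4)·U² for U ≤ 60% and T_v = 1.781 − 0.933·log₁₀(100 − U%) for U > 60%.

t ≈ 0.774 years

Drainage path length: H_d = H = 3.3 m (single drainage).
U > 60%: T_v = 1.781 − 0.933·log₁₀(100 − 79) = 0.54737.
t = T_v·H_d²/c_v = 0.54737×3.3²/7.7 = 0.7741 years.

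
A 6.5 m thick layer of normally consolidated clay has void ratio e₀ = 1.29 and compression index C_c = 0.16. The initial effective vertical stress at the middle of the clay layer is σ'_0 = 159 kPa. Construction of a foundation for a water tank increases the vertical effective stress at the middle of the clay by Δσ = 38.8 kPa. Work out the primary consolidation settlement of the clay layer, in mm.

Final effective stress: σ'_f = σ'_0 + Δσ = 159 + 38.8 = 197.8 kPa.
Normally consolidated clay, so the full stress increment lies on the virgin compression line:
S_c = C_c·H/(1+e₀)·log₁₀(σ'_f/σ'_0) = 0.16×6.5/(1+1.29)×log₁₀(197.8/159)
    = 0.45415 × 0.094829 = 0.04307 m

S_c ≈ 43.1 mm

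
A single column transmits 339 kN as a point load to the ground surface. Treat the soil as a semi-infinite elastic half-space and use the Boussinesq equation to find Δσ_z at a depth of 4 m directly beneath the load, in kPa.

Boussinesq vertical stress below a point load on an elastic half-space:
Δσ_z = 3P/(2πz²) · [1 + (r/z)²]^(−5/2)
r/z = 0/4 = 0; [1+(r/z)²]^(−5/2) = 1.
Δσ_z = 3×339/(2π×4²) × 1 = 10.116 × 1 = 10.12 kPa

Δσ_z ≈ 10.1 kPa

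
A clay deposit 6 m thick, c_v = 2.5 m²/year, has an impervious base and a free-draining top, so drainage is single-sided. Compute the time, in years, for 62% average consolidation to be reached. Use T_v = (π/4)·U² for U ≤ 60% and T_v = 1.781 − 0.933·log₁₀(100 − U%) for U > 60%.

t ≈ 4.42 years

Drainage path length: H_d = H = 6 m (single drainage).
U > 60%: T_v = 1.781 − 0.933·log₁₀(100 − 62) = 0.30706.
t = T_v·H_d²/c_v = 0.30706×6²/2.5 = 4.422 years.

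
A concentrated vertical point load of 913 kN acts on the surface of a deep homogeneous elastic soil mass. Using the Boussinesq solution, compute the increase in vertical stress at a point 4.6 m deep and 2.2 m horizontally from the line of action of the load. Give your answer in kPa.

Δσ_z ≈ 12.3 kPa

Boussinesq vertical stress below a point load on an elastic half-space:
Δσ_z = 3P/(2πz²) · [1 + (r/z)²]^(−5/2)
r/z = 2.2/4.6 = 0.47826; [1+(r/z)²]^(−5/2) = 0.59752.
Δσ_z = 3×913/(2π×4.6²) × 0.59752 = 20.601 × 0.59752 = 12.31 kPa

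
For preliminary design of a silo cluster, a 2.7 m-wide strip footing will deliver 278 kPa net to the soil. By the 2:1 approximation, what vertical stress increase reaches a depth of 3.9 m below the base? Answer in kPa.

Δσ_z ≈ 114 kPa

By the 2:1 method the load spreads at 1 horizontal : 2 vertical, so at depth z the loaded area has grown by z in each plan dimension:
Δσ = qB/(B+z) = 278×2.7/(2.7+3.9) = 113.73 kPa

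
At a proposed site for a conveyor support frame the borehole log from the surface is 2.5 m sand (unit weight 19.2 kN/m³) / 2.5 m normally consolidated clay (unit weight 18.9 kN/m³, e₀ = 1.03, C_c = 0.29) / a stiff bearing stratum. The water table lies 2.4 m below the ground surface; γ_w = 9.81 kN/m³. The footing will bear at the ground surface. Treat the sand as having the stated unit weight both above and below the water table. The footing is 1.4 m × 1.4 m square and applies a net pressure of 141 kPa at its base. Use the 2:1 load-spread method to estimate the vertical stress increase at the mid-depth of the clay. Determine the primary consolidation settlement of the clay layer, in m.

Mid-depth of clay below the ground surface: z = 2.5 + 2.5/2 = 3.75 m.
Total vertical stress at mid-clay: σ_v = 19.2×2.5 + 18.9×1.25 = 71.625 kPa.
Pore pressure: u = 9.81×(3.75 − 2.4) = 13.244 kPa.
Initial effective stress: σ'_0 = σ_v − u = 71.625 − 13.244 = 58.381 kPa.
Stress increase at mid-clay by the 2:1 spreading method:
Δσ = qBL/((B+z)(L+z)) = 141×1.4×1.4/((1.4+3.75)(1.4+3.75)) = 10.42 kPa
Final effective stress: σ'_f = σ'_0 + Δσ = 58.381 + 10.42 = 68.801 kPa.
Normally consolidated clay, so the full stress increment lies on the virgin compression line:
S_c = C_c·H/(1+e₀)·log₁₀(σ'_f/σ'_0) = 0.29×2.5/(1+1.03)×log₁₀(68.801/58.381)
    = 0.35714 × 0.071323 = 0.02547 m

S_c ≈ 0.0255 m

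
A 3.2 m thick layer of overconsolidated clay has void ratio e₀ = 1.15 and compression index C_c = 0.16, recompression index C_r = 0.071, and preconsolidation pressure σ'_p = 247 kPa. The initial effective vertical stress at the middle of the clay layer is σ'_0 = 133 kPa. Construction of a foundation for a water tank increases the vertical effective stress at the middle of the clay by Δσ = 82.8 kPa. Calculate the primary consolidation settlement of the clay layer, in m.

S_c ≈ 0.0222 m

Final effective stress: σ'_f = 133 + 82.8 = 215.8 kPa.
σ'_f = 215.8 ≤ σ'_p = 247 kPa, so the clay remains overconsolidated and only the recompression index applies:
S_c = C_r·H/(1+e₀)·log₁₀(σ'_f/σ'_0) = 0.071×3.2/2.15×log₁₀(215.8/133)
    = 0.10568 × 0.2102 = 0.02221 m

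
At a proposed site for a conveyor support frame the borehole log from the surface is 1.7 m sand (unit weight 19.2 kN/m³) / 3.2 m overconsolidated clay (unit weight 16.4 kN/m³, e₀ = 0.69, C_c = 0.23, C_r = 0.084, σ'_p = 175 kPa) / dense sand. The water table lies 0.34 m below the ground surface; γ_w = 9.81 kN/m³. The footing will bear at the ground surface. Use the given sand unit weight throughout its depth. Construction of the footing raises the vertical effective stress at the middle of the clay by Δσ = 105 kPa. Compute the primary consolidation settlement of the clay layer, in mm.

S_c ≈ 104 mm

Mid-depth of clay below the ground surface: z = 1.7 + 3.2/2 = 3.3 m.
Total vertical stress at mid-clay: σ_v = 19.2×1.7 + 16.4×1.6 = 58.88 kPa.
Pore pressure: u = 9.81×(3.3 − 0.34) = 29.038 kPa.
Initial effective stress: σ'_0 = σ_v − u = 58.88 − 29.038 = 29.842 kPa.
Final effective stress: σ'_f = 29.842 + 105 = 134.84 kPa.
σ'_f = 134.84 ≤ σ'_p = 175 kPa, so the clay remains overconsolidated and only the recompression index applies:
S_c = C_r·H/(1+e₀)·log₁₀(σ'_f/σ'_0) = 0.084×3.2/1.69×log₁₀(134.84/29.842)
    = 0.15905 × 0.65499 = 0.1042 m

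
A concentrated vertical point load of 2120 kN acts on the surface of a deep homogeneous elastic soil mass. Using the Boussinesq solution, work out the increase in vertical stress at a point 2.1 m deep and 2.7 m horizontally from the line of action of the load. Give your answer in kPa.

Δσ_z ≈ 20 kPa

Boussinesq vertical stress below a point load on an elastic half-space:
Δσ_z = 3P/(2πz²) · [1 + (r/z)²]^(−5/2)
r/z = 2.7/2.1 = 1.2857; [1+(r/z)²]^(−5/2) = 0.087223.
Δσ_z = 3×2120/(2π×2.1²) × 0.087223 = 229.53 × 0.087223 = 20.02 kPa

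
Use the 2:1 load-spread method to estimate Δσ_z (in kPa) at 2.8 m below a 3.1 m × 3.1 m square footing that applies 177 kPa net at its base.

Δσ_z ≈ 48.9 kPa

By the 2:1 method the load spreads at 1 horizontal : 2 vertical, so at depth z the loaded area has grown by z in each plan dimension:
Δσ = qBL/((B+z)(L+z)) = 177×3.1×3.1/((3.1+2.8)(3.1+2.8)) = 48.864 kPa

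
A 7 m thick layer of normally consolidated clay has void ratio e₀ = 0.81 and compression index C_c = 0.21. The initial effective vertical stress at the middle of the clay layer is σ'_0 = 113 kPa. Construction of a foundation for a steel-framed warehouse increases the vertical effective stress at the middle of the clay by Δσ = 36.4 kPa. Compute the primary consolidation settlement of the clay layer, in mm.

Final effective stress: σ'_f = σ'_0 + Δσ = 113 + 36.4 = 149.4 kPa.
Normally consolidated clay, so the full stress increment lies on the virgin compression line:
S_c = C_c·H/(1+e₀)·log₁₀(σ'_f/σ'_0) = 0.21×7/(1+0.81)×log₁₀(149.4/113)
    = 0.81215 × 0.12127 = 0.09849 m

S_c ≈ 98.5 mm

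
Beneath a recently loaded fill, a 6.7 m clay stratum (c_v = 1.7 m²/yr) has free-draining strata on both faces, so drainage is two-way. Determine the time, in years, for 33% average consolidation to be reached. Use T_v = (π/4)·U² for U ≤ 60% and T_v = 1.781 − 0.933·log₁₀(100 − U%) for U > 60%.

Drainage path length: H_d = H/2 = 3.35 m (double drainage).
U ≤ 60%: T_v = (π/4)·U² = (π/4)×0.33² = 0.08553.
t = T_v·H_d²/c_v = 0.08553×3.35²/1.7 = 0.5646 years.

t ≈ 0.565 years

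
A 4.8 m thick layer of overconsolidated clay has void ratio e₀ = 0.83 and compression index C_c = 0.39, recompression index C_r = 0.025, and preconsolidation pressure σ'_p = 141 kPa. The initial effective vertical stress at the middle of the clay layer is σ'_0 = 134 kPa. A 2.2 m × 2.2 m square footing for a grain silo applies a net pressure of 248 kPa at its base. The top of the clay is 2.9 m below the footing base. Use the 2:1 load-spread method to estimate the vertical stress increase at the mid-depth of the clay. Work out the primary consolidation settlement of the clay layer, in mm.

S_c ≈ 44.5 mm

Mid-depth of clay below the footing base: z = 2.9 + 4.8/2 = 5.3 m.
Stress increase at mid-clay by the 2:1 spreading method:
Δσ = qBL/((B+z)(L+z)) = 248×2.2×2.2/((2.2+5.3)(2.2+5.3)) = 21.339 kPa
Final effective stress: σ'_f = 134 + 21.339 = 155.34 kPa.
σ'_f = 155.34 > σ'_p = 141 kPa, so the stress path crosses the preconsolidation pressure — recompression up to σ'_p, then virgin compression beyond:
S_c = H/(1+e₀)·[C_r·log₁₀(σ'_p/σ'_0) + C_c·log₁₀(σ'_f/σ'_p)]
    = 4.8/1.83 × [0.025×log₁₀(141/134) + 0.39×log₁₀(155.34/141)]
    = 2.623 × [0.00055286 + 0.016405] = 0.04448 m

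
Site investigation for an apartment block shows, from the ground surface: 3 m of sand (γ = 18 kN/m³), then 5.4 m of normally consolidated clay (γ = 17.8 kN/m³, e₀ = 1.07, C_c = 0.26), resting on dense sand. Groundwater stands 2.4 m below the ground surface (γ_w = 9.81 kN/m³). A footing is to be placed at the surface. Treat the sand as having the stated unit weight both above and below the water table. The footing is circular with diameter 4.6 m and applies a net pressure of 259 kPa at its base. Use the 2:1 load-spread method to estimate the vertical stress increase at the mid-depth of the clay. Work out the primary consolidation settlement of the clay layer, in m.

Mid-depth of clay below the ground surface: z = 3 + 5.4/2 = 5.7 m.
Total vertical stress at mid-clay: σ_v = 18×3 + 17.8×2.7 = 102.06 kPa.
Pore pressure: u = 9.81×(5.7 − 2.4) = 32.373 kPa.
Initial effective stress: σ'_0 = σ_v − u = 102.06 − 32.373 = 69.687 kPa.
Stress increase at mid-clay by the 2:1 spreading method:
Δσ ≈ qD²/(D+z)² = 259×4.6²/(4.6+5.7)² = 51.658 kPa
Final effective stress: σ'_f = σ'_0 + Δσ = 69.687 + 51.658 = 121.34 kPa.
Normally consolidated clay, so the full stress increment lies on the virgin compression line:
S_c = C_c·H/(1+e₀)·log₁₀(σ'_f/σ'_0) = 0.26×5.4/(1+1.07)×log₁₀(121.34/69.687)
    = 0.67826 × 0.24085 = 0.1634 m

S_c ≈ 0.163 m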